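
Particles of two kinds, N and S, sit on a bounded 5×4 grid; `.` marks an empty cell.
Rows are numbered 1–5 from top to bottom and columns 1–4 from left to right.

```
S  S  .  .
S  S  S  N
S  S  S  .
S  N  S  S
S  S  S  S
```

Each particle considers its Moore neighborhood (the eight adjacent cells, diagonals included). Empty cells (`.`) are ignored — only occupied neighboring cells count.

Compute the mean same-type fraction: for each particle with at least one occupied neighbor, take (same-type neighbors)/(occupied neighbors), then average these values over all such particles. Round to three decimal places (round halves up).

(1,1)S 3/3
(1,2)S 4/4
(2,1)S 5/5
(2,2)S 7/7
(2,3)S 4/5
(2,4)N 0/2
(3,1)S 4/5
(3,2)S 7/8
(3,3)S 5/7
(4,1)S 4/5
(4,2)N 0/8
(4,3)S 6/7
(4,4)S 4/4
(5,1)S 2/3
(5,2)S 4/5
(5,3)S 4/5
(5,4)S 3/3
Sum over 17 particles: 3/3 + 4/4 + 5/5 + 7/7 + 4/5 + 0/2 + 4/5 + 7/8 + 5/7 + 4/5 + 0/8 + 6/7 + 4/4 + 2/3 + 4/5 + 4/5 + 3/3 = 2203/168; mean = 2203/168 ÷ 17 = 2203/2856 = 0.771358… → 0.771.

0.771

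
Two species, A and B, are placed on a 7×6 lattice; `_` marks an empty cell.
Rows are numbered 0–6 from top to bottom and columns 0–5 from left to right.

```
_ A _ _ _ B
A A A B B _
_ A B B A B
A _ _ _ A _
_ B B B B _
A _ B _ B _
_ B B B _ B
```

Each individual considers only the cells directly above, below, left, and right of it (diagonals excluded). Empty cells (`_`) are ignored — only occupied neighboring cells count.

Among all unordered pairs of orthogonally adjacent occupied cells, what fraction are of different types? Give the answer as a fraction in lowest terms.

7/23

Scan each occupied cell's neighbors to the right and below so each pair is counted once.
From row 0: 0 unlike of 1 pairs (running 0/1).
From row 1: 3 unlike of 8 pairs (running 3/9).
From row 2: 3 unlike of 5 pairs (running 6/14).
From row 3: 1 unlike of 1 pairs (running 7/15).
From row 4: 0 unlike of 5 pairs (running 7/20).
From row 5: 0 unlike of 1 pairs (running 7/21).
From row 6: 0 unlike of 2 pairs (running 7/23).
Total adjacent occupied pairs: 23; unlike-type pairs: 7.
7/23 is already in lowest terms.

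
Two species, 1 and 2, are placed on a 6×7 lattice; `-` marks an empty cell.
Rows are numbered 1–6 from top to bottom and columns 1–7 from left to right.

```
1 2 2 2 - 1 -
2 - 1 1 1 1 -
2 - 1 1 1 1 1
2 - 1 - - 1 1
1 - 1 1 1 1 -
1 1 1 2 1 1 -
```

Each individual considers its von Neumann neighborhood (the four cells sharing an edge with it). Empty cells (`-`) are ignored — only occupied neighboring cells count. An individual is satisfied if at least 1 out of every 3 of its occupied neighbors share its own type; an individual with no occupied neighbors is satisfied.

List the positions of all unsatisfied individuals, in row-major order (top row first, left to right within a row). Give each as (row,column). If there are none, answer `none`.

Row 1: (1,1)1 0/2 ✗ · (1,2)2 1/2 ✓ · (1,3)2 2/3 ✓ · (1,4)2 1/2 ✓ · (1,6)1 1/1 ✓
Row 2: (2,1)2 1/2 ✓ · (2,3)1 2/3 ✓ · (2,4)1 3/4 ✓ · (2,5)1 3/3 ✓ · (2,6)1 3/3 ✓
Row 3: (3,1)2 2/2 ✓ · (3,3)1 3/3 ✓ · (3,4)1 3/3 ✓ · (3,5)1 3/3 ✓ · (3,6)1 4/4 ✓ · (3,7)1 2/2 ✓
Row 4: (4,1)2 1/2 ✓ · (4,3)1 2/2 ✓ · (4,6)1 3/3 ✓ · (4,7)1 2/2 ✓
Row 5: (5,1)1 1/2 ✓ · (5,3)1 3/3 ✓ · (5,4)1 2/3 ✓ · (5,5)1 3/3 ✓ · (5,6)1 3/3 ✓
Row 6: (6,1)1 2/2 ✓ · (6,2)1 2/2 ✓ · (6,3)1 2/3 ✓ · (6,4)2 0/3 ✗ · (6,5)1 2/3 ✓ · (6,6)1 2/2 ✓

(1,1), (6,4)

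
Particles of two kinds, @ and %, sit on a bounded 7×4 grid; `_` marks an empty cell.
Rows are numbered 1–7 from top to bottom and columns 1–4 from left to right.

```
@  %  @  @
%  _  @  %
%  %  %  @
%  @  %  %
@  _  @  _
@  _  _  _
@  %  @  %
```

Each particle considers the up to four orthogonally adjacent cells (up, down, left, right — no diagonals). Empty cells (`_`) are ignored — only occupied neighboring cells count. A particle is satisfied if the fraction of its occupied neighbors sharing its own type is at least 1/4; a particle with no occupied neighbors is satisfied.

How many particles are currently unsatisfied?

9

Row 1: (1,1)@ 0/2 unhappy · (1,2)% 0/2 unhappy · (1,3)@ 2/3 ok · (1,4)@ 1/2 ok
Row 2: (2,1)% 1/2 ok · (2,3)@ 1/3 ok · (2,4)% 0/3 unhappy
Row 3: (3,1)% 3/3 ok · (3,2)% 2/3 ok · (3,3)% 2/4 ok · (3,4)@ 0/3 unhappy
Row 4: (4,1)% 1/3 ok · (4,2)@ 0/3 unhappy · (4,3)% 2/4 ok · (4,4)% 1/2 ok
Row 5: (5,1)@ 1/2 ok · (5,3)@ 0/1 unhappy
Row 6: (6,1)@ 2/2 ok
Row 7: (7,1)@ 1/2 ok · (7,2)% 0/2 unhappy · (7,3)@ 0/2 unhappy · (7,4)% 0/1 unhappy
Unsatisfied: (1,1), (1,2), (2,4), (3,4), (4,2), (5,3), (7,2), (7,3), (7,4) — 9 in total.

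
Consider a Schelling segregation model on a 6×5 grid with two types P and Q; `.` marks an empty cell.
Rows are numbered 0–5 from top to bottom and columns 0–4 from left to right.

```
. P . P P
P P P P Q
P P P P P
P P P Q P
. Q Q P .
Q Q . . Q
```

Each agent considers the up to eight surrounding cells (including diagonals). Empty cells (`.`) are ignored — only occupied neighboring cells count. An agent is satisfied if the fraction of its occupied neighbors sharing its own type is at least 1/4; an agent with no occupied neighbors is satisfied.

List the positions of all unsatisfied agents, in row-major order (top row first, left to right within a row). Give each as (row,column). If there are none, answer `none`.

Row 0: (0,1)P 3/3 ok · (0,3)P 3/4 ok · (0,4)P 2/3 ok
Row 1: (1,0)P 4/4 ok · (1,1)P 6/6 ok · (1,2)P 7/7 ok · (1,3)P 6/7 ok · (1,4)Q 0/5 unhappy
Row 2: (2,0)P 5/5 ok · (2,1)P 8/8 ok · (2,2)P 7/8 ok · (2,3)P 6/8 ok · (2,4)P 3/5 ok
Row 3: (3,0)P 3/4 ok · (3,1)P 5/7 ok · (3,2)P 5/8 ok · (3,3)Q 1/7 unhappy · (3,4)P 3/4 ok
Row 4: (4,1)Q 3/6 ok · (4,2)Q 3/6 ok · (4,3)P 2/5 ok
Row 5: (5,0)Q 2/2 ok · (5,1)Q 3/3 ok · (5,4)Q 0/1 unhappy

(1,4), (3,3), (5,4)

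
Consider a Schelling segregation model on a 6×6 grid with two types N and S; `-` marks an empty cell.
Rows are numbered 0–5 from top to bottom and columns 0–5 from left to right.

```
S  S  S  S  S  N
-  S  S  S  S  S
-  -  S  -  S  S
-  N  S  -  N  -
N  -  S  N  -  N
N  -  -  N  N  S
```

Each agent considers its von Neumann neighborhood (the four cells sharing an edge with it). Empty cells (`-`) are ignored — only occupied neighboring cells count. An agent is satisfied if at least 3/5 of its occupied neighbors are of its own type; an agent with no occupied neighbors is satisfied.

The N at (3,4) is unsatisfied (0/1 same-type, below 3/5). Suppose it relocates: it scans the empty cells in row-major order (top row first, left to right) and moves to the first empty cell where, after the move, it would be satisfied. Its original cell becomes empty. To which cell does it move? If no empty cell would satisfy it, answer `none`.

Vacating (3,4). Empty cells in order:
  (1,0): 0/2 same-type → still unsatisfied.
  (2,0): 0/0 same-type → satisfied — stop here.

(2,0)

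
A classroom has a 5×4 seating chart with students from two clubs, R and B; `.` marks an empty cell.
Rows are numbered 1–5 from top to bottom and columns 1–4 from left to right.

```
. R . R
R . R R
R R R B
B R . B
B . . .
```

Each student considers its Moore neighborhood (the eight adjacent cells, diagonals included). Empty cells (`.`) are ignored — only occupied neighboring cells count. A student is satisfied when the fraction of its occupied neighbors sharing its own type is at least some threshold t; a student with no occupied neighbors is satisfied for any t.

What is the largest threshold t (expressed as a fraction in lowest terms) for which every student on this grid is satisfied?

1/4

(1,2)R 2/2
(1,4)R 2/2
(2,1)R 3/3
(2,3)R 5/6
(2,4)R 3/4
(3,1)R 3/4
(3,2)R 5/6
(3,3)R 4/6
(3,4)B 1/4
(4,1)B 1/4
(4,2)R 3/5
(4,4)B 1/2
(5,1)B 1/2
The smallest same-type fraction is 1/4 at (3,4), which reduces to 1/4. Any threshold above that leaves this student unsatisfied.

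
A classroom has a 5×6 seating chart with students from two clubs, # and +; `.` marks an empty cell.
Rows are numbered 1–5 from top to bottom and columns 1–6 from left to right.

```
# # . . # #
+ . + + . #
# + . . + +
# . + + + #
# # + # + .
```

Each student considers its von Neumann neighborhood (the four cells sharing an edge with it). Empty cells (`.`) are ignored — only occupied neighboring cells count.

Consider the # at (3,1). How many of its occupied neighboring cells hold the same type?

1

Occupied neighbors of (3,1): (2,1)=+, (4,1)=#, (3,2)=+.
Same type (#): 1 of 3.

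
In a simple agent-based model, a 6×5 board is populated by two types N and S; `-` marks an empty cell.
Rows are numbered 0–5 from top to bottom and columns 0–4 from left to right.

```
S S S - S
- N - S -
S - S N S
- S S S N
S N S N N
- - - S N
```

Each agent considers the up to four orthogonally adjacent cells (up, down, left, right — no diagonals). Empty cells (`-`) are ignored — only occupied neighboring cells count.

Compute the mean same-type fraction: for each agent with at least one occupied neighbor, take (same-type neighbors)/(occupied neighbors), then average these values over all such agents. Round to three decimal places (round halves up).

0.386

Row 0: (0,0)S 1/1 · (0,1)S 2/3 · (0,2)S 1/1 · (0,4)S — no occupied neighbors
Row 1: (1,1)N 0/1 · (1,3)S 0/1
Row 2: (2,0)S — no occupied neighbors · (2,2)S 1/2 · (2,3)N 0/4 · (2,4)S 0/2
Row 3: (3,1)S 1/2 · (3,2)S 4/4 · (3,3)S 1/4 · (3,4)N 1/3
Row 4: (4,0)S 0/1 · (4,1)N 0/3 · (4,2)S 1/3 · (4,3)N 1/4 · (4,4)N 3/3
Row 5: (5,3)S 0/2 · (5,4)N 1/2
Sum over 19 agents: 1/1 + 2/3 + 1/1 + 0/1 + 0/1 + 1/2 + 0/4 + 0/2 + 1/2 + 4/4 + 1/4 + 1/3 + 0/1 + 0/3 + 1/3 + 1/4 + 3/3 + 0/2 + 1/2 = 22/3; mean = 22/3 ÷ 19 = 22/57 = 0.385964… → 0.386.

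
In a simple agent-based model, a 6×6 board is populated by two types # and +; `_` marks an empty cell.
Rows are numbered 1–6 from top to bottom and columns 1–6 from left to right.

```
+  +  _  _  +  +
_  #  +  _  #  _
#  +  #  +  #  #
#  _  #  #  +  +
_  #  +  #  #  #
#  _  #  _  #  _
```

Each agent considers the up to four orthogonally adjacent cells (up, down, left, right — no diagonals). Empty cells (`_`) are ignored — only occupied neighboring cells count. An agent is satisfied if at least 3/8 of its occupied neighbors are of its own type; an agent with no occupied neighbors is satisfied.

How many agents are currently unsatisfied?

Row 1: (1,1)+ 1/1 ok · (1,2)+ 1/2 ok · (1,5)+ 1/2 ok · (1,6)+ 1/1 ok
Row 2: (2,2)# 0/3 unhappy · (2,3)+ 0/2 unhappy · (2,5)# 1/2 ok
Row 3: (3,1)# 1/2 ok · (3,2)+ 0/3 unhappy · (3,3)# 1/4 unhappy · (3,4)+ 0/3 unhappy · (3,5)# 2/4 ok · (3,6)# 1/2 ok
Row 4: (4,1)# 1/1 ok · (4,3)# 2/3 ok · (4,4)# 2/4 ok · (4,5)+ 1/4 unhappy · (4,6)+ 1/3 unhappy
Row 5: (5,2)# 0/1 unhappy · (5,3)+ 0/4 unhappy · (5,4)# 2/3 ok · (5,5)# 3/4 ok · (5,6)# 1/2 ok
Row 6: (6,1)# 0/0 ok · (6,3)# 0/1 unhappy · (6,5)# 1/1 ok
Unsatisfied: (2,2), (2,3), (3,2), (3,3), (3,4), (4,5), (4,6), (5,2), (5,3), (6,3) — 10 in total.

10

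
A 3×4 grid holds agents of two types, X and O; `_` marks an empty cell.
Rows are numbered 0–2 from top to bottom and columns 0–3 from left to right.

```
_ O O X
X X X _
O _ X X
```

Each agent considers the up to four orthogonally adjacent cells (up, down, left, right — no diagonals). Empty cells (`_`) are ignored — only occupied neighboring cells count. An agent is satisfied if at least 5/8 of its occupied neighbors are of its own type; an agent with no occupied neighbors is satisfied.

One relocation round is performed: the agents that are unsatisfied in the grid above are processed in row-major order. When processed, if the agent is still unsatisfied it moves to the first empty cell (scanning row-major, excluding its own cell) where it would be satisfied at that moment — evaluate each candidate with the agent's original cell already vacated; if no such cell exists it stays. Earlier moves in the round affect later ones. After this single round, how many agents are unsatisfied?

1

Initially unsatisfied (in order): (0,1), (0,2), (0,3), (1,0), (2,0).
  (0,1): no empty cell satisfies it; stays.
  (0,2): no empty cell satisfies it; stays.
  (0,3) → (1,3).
  (1,0) → (2,1).
  (2,0) → (0,0).
Resulting grid:
O O O _
_ X X X
_ X X X
Unsatisfied now: (0,2).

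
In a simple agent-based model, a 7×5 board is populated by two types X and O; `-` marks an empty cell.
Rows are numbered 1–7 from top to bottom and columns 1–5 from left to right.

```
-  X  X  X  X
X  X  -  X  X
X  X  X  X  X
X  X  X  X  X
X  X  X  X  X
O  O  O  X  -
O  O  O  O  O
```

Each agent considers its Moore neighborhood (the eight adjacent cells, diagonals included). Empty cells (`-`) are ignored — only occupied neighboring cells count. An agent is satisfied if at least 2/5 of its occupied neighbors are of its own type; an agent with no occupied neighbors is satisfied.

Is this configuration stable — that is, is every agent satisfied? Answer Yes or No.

Yes

(1,2)X 3/3 ✓
(1,3)X 4/4 ✓
(1,4)X 4/4 ✓
(1,5)X 3/3 ✓
(2,1)X 4/4 ✓
(2,2)X 6/6 ✓
(2,4)X 7/7 ✓
(2,5)X 5/5 ✓
(3,1)X 5/5 ✓
(3,2)X 7/7 ✓
(3,3)X 7/7 ✓
(3,4)X 7/7 ✓
(3,5)X 5/5 ✓
(4,1)X 5/5 ✓
(4,2)X 8/8 ✓
(4,3)X 8/8 ✓
(4,4)X 8/8 ✓
(4,5)X 5/5 ✓
(5,1)X 3/5 ✓
(5,2)X 5/8 ✓
(5,3)X 6/8 ✓
(5,4)X 6/7 ✓
(5,5)X 4/4 ✓
(6,1)O 3/5 ✓
(6,2)O 5/8 ✓
(6,3)O 4/8 ✓
(6,4)X 3/7 ✓
(7,1)O 3/3 ✓
(7,2)O 5/5 ✓
(7,3)O 4/5 ✓
(7,4)O 3/4 ✓
(7,5)O 1/2 ✓
All meet the threshold, so the configuration is stable.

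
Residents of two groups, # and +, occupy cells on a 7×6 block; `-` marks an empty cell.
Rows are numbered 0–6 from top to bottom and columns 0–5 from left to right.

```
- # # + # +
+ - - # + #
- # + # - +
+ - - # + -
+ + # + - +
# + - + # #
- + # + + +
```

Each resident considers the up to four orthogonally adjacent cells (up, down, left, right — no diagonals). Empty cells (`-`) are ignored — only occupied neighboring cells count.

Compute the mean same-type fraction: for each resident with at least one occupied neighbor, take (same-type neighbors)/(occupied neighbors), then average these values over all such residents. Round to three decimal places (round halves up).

(0,1)# 1/1
(0,2)# 1/2
(0,3)+ 0/3
(0,4)# 0/3
(0,5)+ 0/2
(1,0)+ — no occupied neighbors
(1,3)# 1/3
(1,4)+ 0/3
(1,5)# 0/3
(2,1)# 0/1
(2,2)+ 0/2
(2,3)# 2/3
(2,5)+ 0/1
(3,0)+ 1/1
(3,3)# 1/3
(3,4)+ 0/1
(4,0)+ 2/3
(4,1)+ 2/3
(4,2)# 0/2
(4,3)+ 1/3
(4,5)+ 0/1
(5,0)# 0/2
(5,1)+ 2/3
(5,3)+ 2/3
(5,4)# 1/3
(5,5)# 1/3
(6,1)+ 1/2
(6,2)# 0/2
(6,3)+ 2/3
(6,4)+ 2/3
(6,5)+ 1/2
Sum over 30 residents: 1/1 + 1/2 + 0/3 + 0/3 + 0/2 + 1/3 + 0/3 + 0/3 + 0/1 + 0/2 + 2/3 + 0/1 + 1/1 + 1/3 + 0/1 + 2/3 + 2/3 + 0/2 + 1/3 + 0/1 + 0/2 + 2/3 + 2/3 + 1/3 + 1/3 + 1/2 + 0/2 + 2/3 + 2/3 + 1/2 = 59/6; mean = 59/6 ÷ 30 = 59/180 = 0.327777… → 0.328.

0.328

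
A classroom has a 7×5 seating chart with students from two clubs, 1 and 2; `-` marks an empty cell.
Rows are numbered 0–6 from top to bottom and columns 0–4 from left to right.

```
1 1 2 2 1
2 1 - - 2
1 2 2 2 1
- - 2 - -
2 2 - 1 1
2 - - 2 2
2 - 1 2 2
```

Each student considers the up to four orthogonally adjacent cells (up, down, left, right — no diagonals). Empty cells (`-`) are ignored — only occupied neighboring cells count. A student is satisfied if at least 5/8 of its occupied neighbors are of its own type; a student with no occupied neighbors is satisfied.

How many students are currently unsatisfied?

14

(0,0)1 1/2 unhappy
(0,1)1 2/3 ok
(0,2)2 1/2 unhappy
(0,3)2 1/2 unhappy
(0,4)1 0/2 unhappy
(1,0)2 0/3 unhappy
(1,1)1 1/3 unhappy
(1,4)2 0/2 unhappy
(2,0)1 0/2 unhappy
(2,1)2 1/3 unhappy
(2,2)2 3/3 ok
(2,3)2 1/2 unhappy
(2,4)1 0/2 unhappy
(3,2)2 1/1 ok
(4,0)2 2/2 ok
(4,1)2 1/1 ok
(4,3)1 1/2 unhappy
(4,4)1 1/2 unhappy
(5,0)2 2/2 ok
(5,3)2 2/3 ok
(5,4)2 2/3 ok
(6,0)2 1/1 ok
(6,2)1 0/1 unhappy
(6,3)2 2/3 ok
(6,4)2 2/2 ok
Unsatisfied: (0,0), (0,2), (0,3), (0,4), (1,0), (1,1), (1,4), (2,0), (2,1), (2,3), (2,4), (4,3), (4,4), (6,2) — 14 in total.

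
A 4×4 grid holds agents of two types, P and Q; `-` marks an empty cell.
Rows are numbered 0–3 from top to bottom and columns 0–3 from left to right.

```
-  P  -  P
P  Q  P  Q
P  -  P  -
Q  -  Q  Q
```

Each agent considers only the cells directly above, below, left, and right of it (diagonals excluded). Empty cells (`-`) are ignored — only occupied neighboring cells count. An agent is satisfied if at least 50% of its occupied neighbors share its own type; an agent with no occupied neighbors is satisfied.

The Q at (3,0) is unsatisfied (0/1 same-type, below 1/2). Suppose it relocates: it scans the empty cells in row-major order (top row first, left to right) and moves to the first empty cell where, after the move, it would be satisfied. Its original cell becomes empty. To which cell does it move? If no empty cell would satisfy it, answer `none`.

(2,3)

Vacating (3,0). Empty cells in order:
  (0,0): 0/2 same-type → still unsatisfied.
  (0,2): 0/3 same-type → still unsatisfied.
  (2,1): 1/3 same-type → still unsatisfied.
  (2,3): 2/3 same-type → satisfied — stop here.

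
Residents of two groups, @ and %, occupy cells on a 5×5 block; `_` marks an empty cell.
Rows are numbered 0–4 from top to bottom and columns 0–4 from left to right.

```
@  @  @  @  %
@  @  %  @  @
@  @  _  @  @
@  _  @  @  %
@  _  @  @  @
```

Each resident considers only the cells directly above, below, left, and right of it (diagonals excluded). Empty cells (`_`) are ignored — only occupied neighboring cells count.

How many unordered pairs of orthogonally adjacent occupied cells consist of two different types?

8

Scan each occupied cell's neighbors to the right and below so each pair is counted once.
From row 0: 3 unlike of 9 pairs (running 3/9).
From row 1: 2 unlike of 8 pairs (running 5/17).
From row 2: 1 unlike of 5 pairs (running 6/22).
From row 3: 2 unlike of 6 pairs (running 8/28).
From row 4: 0 unlike of 2 pairs (running 8/30).
Total adjacent occupied pairs: 30; unlike-type pairs: 8.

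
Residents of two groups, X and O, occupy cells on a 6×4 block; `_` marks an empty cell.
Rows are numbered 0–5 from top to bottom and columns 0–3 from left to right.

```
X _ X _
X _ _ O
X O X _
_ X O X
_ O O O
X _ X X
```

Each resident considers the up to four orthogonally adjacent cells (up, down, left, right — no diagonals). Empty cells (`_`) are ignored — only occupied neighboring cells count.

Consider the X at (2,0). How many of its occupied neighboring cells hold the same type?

1

Occupied neighbors of (2,0): (1,0)=X, (2,1)=O.
Same type (X): 1 of 2.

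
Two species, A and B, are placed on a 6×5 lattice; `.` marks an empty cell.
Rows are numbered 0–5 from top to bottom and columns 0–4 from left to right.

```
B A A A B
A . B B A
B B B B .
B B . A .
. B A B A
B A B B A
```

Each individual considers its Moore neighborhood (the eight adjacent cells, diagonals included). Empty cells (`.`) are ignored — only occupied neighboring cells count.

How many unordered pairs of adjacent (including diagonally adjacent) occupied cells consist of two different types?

Scan each occupied cell's neighbors to the right and below (and the two forward diagonals) so each pair is counted once.
From row 0: 9 unlike of 14 pairs (running 9/14).
From row 1: 4 unlike of 10 pairs (running 13/24).
From row 2: 2 unlike of 10 pairs (running 15/34).
From row 3: 2 unlike of 7 pairs (running 17/41).
From row 4: 8 unlike of 14 pairs (running 25/55).
From row 5: 3 unlike of 4 pairs (running 28/59).
Total adjacent occupied pairs: 59; unlike-type pairs: 28.

28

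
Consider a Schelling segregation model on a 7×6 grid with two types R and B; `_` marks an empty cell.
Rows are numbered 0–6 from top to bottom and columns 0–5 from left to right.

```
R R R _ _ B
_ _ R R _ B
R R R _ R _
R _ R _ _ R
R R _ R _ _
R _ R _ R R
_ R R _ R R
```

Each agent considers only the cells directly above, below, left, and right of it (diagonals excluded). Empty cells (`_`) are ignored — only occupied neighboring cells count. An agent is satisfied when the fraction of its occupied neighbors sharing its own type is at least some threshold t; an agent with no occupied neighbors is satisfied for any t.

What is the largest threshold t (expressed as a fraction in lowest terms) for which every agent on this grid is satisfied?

1/1

(0,0)R 1/1
(0,1)R 2/2
(0,2)R 2/2
(0,5)B 1/1
(1,2)R 3/3
(1,3)R 1/1
(1,5)B 1/1
(2,0)R 2/2
(2,1)R 2/2
(2,2)R 3/3
(2,4)R — no occupied neighbors
(3,0)R 2/2
(3,2)R 1/1
(3,5)R — no occupied neighbors
(4,0)R 3/3
(4,1)R 1/1
(4,3)R — no occupied neighbors
(5,0)R 1/1
(5,2)R 1/1
(5,4)R 2/2
(5,5)R 2/2
(6,1)R 1/1
(6,2)R 2/2
(6,4)R 2/2
(6,5)R 2/2
The smallest same-type fraction is 1/1 at (0,0), which reduces to 1/1. Any threshold above that leaves this agent unsatisfied.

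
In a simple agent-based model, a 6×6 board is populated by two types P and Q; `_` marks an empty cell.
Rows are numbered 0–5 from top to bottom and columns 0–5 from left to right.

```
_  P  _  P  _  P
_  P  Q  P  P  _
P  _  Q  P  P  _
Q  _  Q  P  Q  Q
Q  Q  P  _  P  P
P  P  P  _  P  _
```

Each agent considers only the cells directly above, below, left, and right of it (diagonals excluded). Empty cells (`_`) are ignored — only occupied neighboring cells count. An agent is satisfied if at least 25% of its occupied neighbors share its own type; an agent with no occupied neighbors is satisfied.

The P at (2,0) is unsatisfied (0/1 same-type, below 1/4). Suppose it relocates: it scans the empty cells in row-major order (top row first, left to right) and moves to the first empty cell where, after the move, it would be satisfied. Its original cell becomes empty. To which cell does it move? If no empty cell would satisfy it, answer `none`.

(0,0)

Vacating (2,0). Empty cells in order:
  (0,0): 1/1 same-type → satisfied — stop here.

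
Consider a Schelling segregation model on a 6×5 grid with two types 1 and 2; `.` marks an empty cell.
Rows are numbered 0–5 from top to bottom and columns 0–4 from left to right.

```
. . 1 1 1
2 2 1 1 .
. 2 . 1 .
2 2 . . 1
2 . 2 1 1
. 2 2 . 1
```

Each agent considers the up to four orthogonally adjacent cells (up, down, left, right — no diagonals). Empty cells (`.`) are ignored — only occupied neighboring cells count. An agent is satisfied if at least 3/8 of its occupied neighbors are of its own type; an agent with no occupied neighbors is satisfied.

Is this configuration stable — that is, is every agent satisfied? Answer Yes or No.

Yes

(0,2)1 2/2 satisfied
(0,3)1 3/3 satisfied
(0,4)1 1/1 satisfied
(1,0)2 1/1 satisfied
(1,1)2 2/3 satisfied
(1,2)1 2/3 satisfied
(1,3)1 3/3 satisfied
(2,1)2 2/2 satisfied
(2,3)1 1/1 satisfied
(3,0)2 2/2 satisfied
(3,1)2 2/2 satisfied
(3,4)1 1/1 satisfied
(4,0)2 1/1 satisfied
(4,2)2 1/2 satisfied
(4,3)1 1/2 satisfied
(4,4)1 3/3 satisfied
(5,1)2 1/1 satisfied
(5,2)2 2/2 satisfied
(5,4)1 1/1 satisfied
All meet the threshold, so the configuration is stable.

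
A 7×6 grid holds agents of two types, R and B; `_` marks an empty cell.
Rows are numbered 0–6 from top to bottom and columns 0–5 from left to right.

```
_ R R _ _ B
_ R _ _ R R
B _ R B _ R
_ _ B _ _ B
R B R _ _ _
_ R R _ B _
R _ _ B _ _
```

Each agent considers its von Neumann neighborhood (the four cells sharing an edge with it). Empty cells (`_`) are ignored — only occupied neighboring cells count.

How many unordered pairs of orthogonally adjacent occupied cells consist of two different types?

8

Scan each occupied cell's neighbors to the right and below so each pair is counted once.
Row 0: R(0,1)–R(0,2)= R(0,1)–R(1,1)= B(0,5)–R(1,5)≠  → 1/3 unlike.
Row 1: R(1,4)–R(1,5)= R(1,5)–R(2,5)=  → 0/2 unlike.
Row 2: R(2,2)–B(2,3)≠ R(2,2)–B(3,2)≠ R(2,5)–B(3,5)≠  → 3/3 unlike.
Row 3: B(3,2)–R(4,2)≠  → 1/1 unlike.
Row 4: R(4,0)–B(4,1)≠ B(4,1)–R(4,2)≠ B(4,1)–R(5,1)≠ R(4,2)–R(5,2)=  → 3/4 unlike.
Row 5: R(5,1)–R(5,2)=  → 0/1 unlike.
Total adjacent occupied pairs: 14; unlike-type pairs: 8.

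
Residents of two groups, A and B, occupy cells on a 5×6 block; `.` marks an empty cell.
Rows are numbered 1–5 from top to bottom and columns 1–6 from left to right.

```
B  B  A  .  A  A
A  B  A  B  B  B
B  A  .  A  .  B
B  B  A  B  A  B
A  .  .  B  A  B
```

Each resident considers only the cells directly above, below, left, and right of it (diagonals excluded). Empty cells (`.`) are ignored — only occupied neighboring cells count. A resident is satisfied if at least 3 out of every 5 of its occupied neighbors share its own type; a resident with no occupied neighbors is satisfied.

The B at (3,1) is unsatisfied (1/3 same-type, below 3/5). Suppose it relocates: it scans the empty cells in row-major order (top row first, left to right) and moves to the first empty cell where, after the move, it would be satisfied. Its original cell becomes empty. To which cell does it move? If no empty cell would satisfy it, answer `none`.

none

Vacating (3,1). Empty cells in order:
  (1,4): 1/3 same-type → still unsatisfied.
  (3,3): 0/4 same-type → still unsatisfied.
  (3,5): 2/4 same-type → still unsatisfied.
  (5,2): 1/2 same-type → still unsatisfied.
  (5,3): 1/2 same-type → still unsatisfied.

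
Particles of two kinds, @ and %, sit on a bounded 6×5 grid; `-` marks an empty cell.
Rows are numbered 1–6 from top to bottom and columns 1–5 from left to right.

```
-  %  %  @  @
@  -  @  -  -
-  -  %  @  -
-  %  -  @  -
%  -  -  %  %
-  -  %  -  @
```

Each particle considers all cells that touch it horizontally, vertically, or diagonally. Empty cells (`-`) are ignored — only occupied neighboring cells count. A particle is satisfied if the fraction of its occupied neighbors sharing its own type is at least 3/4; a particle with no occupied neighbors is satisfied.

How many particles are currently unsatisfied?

Row 1: (1,2)% 1/3 not · (1,3)% 1/3 not · (1,4)@ 2/3 not · (1,5)@ 1/1 satisfied
Row 2: (2,1)@ 0/1 not · (2,3)@ 2/5 not
Row 3: (3,3)% 1/4 not · (3,4)@ 2/3 not
Row 4: (4,2)% 2/2 satisfied · (4,4)@ 1/4 not
Row 5: (5,1)% 1/1 satisfied · (5,4)% 2/4 not · (5,5)% 1/3 not
Row 6: (6,3)% 1/1 satisfied · (6,5)@ 0/2 not
Unsatisfied: (1,2), (1,3), (1,4), (2,1), (2,3), (3,3), (3,4), (4,4), (5,4), (5,5), (6,5) — 11 in total.

11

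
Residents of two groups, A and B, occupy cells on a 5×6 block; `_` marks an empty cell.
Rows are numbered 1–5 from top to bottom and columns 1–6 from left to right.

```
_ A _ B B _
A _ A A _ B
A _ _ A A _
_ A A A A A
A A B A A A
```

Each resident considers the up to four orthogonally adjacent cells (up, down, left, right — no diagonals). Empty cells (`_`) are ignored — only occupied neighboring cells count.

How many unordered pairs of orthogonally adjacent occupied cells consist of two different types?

Scan each occupied cell's neighbors to the right and below so each pair is counted once.
Row 1: B(1,4)–B(1,5)= B(1,4)–A(2,4)≠  → 1/2 unlike.
Row 2: A(2,1)–A(3,1)= A(2,3)–A(2,4)= A(2,4)–A(3,4)=  → 0/3 unlike.
Row 3: A(3,4)–A(3,5)= A(3,4)–A(4,4)= A(3,5)–A(4,5)=  → 0/3 unlike.
Row 4: A(4,2)–A(4,3)= A(4,2)–A(5,2)= A(4,3)–A(4,4)= A(4,3)–B(5,3)≠ A(4,4)–A(4,5)= A(4,4)–A(5,4)= A(4,5)–A(4,6)= A(4,5)–A(5,5)= A(4,6)–A(5,6)=  → 1/9 unlike.
Row 5: A(5,1)–A(5,2)= A(5,2)–B(5,3)≠ B(5,3)–A(5,4)≠ A(5,4)–A(5,5)= A(5,5)–A(5,6)=  → 2/5 unlike.
Total adjacent occupied pairs: 22; unlike-type pairs: 4.

4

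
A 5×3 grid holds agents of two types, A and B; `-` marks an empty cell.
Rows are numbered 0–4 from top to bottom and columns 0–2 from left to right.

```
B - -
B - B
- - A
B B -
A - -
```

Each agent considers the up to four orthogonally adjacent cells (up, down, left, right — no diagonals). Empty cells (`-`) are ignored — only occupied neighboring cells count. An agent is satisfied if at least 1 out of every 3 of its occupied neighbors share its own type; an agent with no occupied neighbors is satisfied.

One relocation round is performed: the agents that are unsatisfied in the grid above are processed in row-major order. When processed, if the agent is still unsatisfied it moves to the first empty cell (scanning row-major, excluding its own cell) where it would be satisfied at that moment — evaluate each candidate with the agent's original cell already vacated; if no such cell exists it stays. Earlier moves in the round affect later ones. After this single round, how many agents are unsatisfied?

Initially unsatisfied (in order): (1,2), (2,2), (4,0).
  (1,2) → (0,1).
  (2,2): now satisfied by earlier moves; stays.
  (4,0) → (1,2).
Resulting grid:
B B -
B - A
- - A
B B -
- - -
All satisfied now.

0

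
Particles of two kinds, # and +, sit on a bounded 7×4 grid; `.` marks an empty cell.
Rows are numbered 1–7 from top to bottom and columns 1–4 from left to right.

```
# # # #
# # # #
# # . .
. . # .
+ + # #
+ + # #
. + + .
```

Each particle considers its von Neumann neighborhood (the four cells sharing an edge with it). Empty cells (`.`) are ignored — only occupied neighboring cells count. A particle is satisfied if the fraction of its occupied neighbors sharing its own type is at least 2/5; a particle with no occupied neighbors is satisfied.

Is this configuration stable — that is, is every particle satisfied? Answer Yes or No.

Yes

Row 1: (1,1)# 2/2 ✓ · (1,2)# 3/3 ✓ · (1,3)# 3/3 ✓ · (1,4)# 2/2 ✓
Row 2: (2,1)# 3/3 ✓ · (2,2)# 4/4 ✓ · (2,3)# 3/3 ✓ · (2,4)# 2/2 ✓
Row 3: (3,1)# 2/2 ✓ · (3,2)# 2/2 ✓
Row 4: (4,3)# 1/1 ✓
Row 5: (5,1)+ 2/2 ✓ · (5,2)+ 2/3 ✓ · (5,3)# 3/4 ✓ · (5,4)# 2/2 ✓
Row 6: (6,1)+ 2/2 ✓ · (6,2)+ 3/4 ✓ · (6,3)# 2/4 ✓ · (6,4)# 2/2 ✓
Row 7: (7,2)+ 2/2 ✓ · (7,3)+ 1/2 ✓
All meet the threshold, so the configuration is stable.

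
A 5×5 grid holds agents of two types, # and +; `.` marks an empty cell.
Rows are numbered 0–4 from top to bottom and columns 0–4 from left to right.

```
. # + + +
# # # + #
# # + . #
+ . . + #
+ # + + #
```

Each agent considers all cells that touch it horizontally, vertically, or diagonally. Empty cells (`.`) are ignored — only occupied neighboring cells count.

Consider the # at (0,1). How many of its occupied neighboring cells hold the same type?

3

Occupied neighbors of (0,1): (0,2)=+, (1,0)=#, (1,1)=#, (1,2)=#.
Same type (#): 3 of 4.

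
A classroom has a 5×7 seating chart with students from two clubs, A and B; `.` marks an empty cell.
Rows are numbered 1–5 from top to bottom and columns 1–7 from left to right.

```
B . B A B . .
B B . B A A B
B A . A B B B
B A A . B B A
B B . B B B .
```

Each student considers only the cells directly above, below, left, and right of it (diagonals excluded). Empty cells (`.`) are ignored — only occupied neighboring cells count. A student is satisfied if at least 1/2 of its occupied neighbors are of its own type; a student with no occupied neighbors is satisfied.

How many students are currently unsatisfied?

(1,1)B 1/1 ok
(1,3)B 0/1 unhappy
(1,4)A 0/3 unhappy
(1,5)B 0/2 unhappy
(2,1)B 3/3 ok
(2,2)B 1/2 ok
(2,4)B 0/3 unhappy
(2,5)A 1/4 unhappy
(2,6)A 1/3 unhappy
(2,7)B 1/2 ok
(3,1)B 2/3 ok
(3,2)A 1/3 unhappy
(3,4)A 0/2 unhappy
(3,5)B 2/4 ok
(3,6)B 3/4 ok
(3,7)B 2/3 ok
(4,1)B 2/3 ok
(4,2)A 2/4 ok
(4,3)A 1/1 ok
(4,5)B 3/3 ok
(4,6)B 3/4 ok
(4,7)A 0/2 unhappy
(5,1)B 2/2 ok
(5,2)B 1/2 ok
(5,4)B 1/1 ok
(5,5)B 3/3 ok
(5,6)B 2/2 ok
Unsatisfied: (1,3), (1,4), (1,5), (2,4), (2,5), (2,6), (3,2), (3,4), (4,7) — 9 in total.

9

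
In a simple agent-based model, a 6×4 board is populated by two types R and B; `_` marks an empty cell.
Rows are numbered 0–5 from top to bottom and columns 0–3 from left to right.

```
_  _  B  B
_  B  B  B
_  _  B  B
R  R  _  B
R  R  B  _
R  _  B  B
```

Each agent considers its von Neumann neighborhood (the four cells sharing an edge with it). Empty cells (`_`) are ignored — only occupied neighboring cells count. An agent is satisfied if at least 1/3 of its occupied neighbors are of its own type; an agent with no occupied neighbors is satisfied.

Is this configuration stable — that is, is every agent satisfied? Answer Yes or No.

(0,2)B 2/2 satisfied
(0,3)B 2/2 satisfied
(1,1)B 1/1 satisfied
(1,2)B 4/4 satisfied
(1,3)B 3/3 satisfied
(2,2)B 2/2 satisfied
(2,3)B 3/3 satisfied
(3,0)R 2/2 satisfied
(3,1)R 2/2 satisfied
(3,3)B 1/1 satisfied
(4,0)R 3/3 satisfied
(4,1)R 2/3 satisfied
(4,2)B 1/2 satisfied
(5,0)R 1/1 satisfied
(5,2)B 2/2 satisfied
(5,3)B 1/1 satisfied
All meet the threshold, so the configuration is stable.

Yes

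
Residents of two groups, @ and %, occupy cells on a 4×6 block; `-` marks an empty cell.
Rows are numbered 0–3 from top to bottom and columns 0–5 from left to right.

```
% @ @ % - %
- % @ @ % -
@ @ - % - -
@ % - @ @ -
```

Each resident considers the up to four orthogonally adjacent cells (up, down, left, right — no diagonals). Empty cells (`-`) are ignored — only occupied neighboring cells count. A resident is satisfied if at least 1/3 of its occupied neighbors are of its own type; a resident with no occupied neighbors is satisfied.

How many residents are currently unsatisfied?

Row 0: (0,0)% 0/1 not · (0,1)@ 1/3 satisfied · (0,2)@ 2/3 satisfied · (0,3)% 0/2 not · (0,5)% 0/0 satisfied
Row 1: (1,1)% 0/3 not · (1,2)@ 2/3 satisfied · (1,3)@ 1/4 not · (1,4)% 0/1 not
Row 2: (2,0)@ 2/2 satisfied · (2,1)@ 1/3 satisfied · (2,3)% 0/2 not
Row 3: (3,0)@ 1/2 satisfied · (3,1)% 0/2 not · (3,3)@ 1/2 satisfied · (3,4)@ 1/1 satisfied
Unsatisfied: (0,0), (0,3), (1,1), (1,3), (1,4), (2,3), (3,1) — 7 in total.

7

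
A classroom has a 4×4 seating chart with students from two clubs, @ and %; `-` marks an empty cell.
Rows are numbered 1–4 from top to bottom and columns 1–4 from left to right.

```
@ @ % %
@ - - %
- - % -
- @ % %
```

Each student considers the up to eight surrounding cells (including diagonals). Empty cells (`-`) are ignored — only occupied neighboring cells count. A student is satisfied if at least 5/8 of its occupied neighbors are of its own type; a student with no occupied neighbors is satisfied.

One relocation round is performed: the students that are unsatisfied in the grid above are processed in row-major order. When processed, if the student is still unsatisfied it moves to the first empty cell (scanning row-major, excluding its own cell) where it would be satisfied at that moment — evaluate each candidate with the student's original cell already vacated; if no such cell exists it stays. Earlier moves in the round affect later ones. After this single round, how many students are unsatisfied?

0

Initially unsatisfied (in order): (4,2).
  (4,2) → (3,1).
Resulting grid:
@ @ % %
@ - - %
@ - % -
- - % %
All satisfied now.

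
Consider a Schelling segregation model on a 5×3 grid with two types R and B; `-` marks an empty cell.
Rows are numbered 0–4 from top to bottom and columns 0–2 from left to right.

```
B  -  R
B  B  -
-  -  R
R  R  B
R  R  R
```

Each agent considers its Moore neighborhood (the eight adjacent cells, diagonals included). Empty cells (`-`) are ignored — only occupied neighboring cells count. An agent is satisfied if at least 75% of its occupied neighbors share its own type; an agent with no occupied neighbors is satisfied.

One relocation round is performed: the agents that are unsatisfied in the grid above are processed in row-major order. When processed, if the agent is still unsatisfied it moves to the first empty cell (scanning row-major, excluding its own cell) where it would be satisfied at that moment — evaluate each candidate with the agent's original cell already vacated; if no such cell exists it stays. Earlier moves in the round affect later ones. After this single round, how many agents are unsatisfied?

3

Initially unsatisfied (in order): (0,2), (1,1), (2,2), (3,2), (4,2).
  (0,2): no empty cell satisfies it; stays.
  (1,1): no empty cell satisfies it; stays.
  (2,2): no empty cell satisfies it; stays.
  (3,2) → (0,1).
  (4,2): now satisfied by earlier moves; stays.
Resulting grid:
B B R
B B -
- - R
R R -
R R R
Unsatisfied now: (0,2), (1,1), (2,2).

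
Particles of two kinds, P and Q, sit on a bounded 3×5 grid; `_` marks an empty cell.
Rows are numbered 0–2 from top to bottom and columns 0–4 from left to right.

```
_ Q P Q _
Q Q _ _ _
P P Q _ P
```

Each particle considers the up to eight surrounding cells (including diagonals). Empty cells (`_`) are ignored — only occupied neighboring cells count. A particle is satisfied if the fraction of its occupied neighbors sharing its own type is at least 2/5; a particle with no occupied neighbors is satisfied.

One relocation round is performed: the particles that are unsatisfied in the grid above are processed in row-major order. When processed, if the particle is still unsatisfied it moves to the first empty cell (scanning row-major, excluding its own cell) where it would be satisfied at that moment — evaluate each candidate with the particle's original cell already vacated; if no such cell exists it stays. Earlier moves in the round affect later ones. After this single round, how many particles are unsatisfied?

0

Initially unsatisfied (in order): (0,2), (0,3), (2,0), (2,1).
  (0,2) → (1,4).
  (0,3) → (0,0).
  (2,0) → (0,3).
  (2,1) → (0,4).
Resulting grid:
Q Q _ P P
Q Q _ _ P
_ _ Q _ P
All satisfied now.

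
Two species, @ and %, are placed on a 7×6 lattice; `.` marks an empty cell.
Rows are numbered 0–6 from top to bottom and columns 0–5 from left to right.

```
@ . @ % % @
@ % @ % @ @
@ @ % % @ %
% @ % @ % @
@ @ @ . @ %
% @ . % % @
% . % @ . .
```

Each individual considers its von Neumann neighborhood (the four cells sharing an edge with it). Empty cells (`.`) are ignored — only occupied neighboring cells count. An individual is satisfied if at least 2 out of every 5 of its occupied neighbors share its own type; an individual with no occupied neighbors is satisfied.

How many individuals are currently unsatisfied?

18

(0,0)@ 1/1 ✓
(0,2)@ 1/2 ✓
(0,3)% 2/3 ✓
(0,4)% 1/3 ✗
(0,5)@ 1/2 ✓
(1,0)@ 2/3 ✓
(1,1)% 0/3 ✗
(1,2)@ 1/4 ✗
(1,3)% 2/4 ✓
(1,4)@ 2/4 ✓
(1,5)@ 2/3 ✓
(2,0)@ 2/3 ✓
(2,1)@ 2/4 ✓
(2,2)% 2/4 ✓
(2,3)% 2/4 ✓
(2,4)@ 1/4 ✗
(2,5)% 0/3 ✗
(3,0)% 0/3 ✗
(3,1)@ 2/4 ✓
(3,2)% 1/4 ✗
(3,3)@ 0/3 ✗
(3,4)% 0/4 ✗
(3,5)@ 0/3 ✗
(4,0)@ 1/3 ✗
(4,1)@ 4/4 ✓
(4,2)@ 1/2 ✓
(4,4)@ 0/3 ✗
(4,5)% 0/3 ✗
(5,0)% 1/3 ✗
(5,1)@ 1/2 ✓
(5,3)% 1/2 ✓
(5,4)% 1/3 ✗
(5,5)@ 0/2 ✗
(6,0)% 1/1 ✓
(6,2)% 0/1 ✗
(6,3)@ 0/2 ✗
Unsatisfied: (0,4), (1,1), (1,2), (2,4), (2,5), (3,0), (3,2), (3,3), (3,4), (3,5), (4,0), (4,4), (4,5), (5,0), (5,4), (5,5), (6,2), (6,3) — 18 in total.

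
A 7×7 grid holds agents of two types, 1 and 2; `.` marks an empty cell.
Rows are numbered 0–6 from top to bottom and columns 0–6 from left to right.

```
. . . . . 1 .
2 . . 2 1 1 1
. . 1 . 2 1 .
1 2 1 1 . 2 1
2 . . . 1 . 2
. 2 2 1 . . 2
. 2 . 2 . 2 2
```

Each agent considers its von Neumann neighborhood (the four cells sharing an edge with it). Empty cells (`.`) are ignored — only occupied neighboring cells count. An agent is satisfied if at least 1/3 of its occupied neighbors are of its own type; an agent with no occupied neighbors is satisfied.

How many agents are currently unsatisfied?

(0,5)1 1/1 ✓
(1,0)2 0/0 ✓
(1,3)2 0/1 ✗
(1,4)1 1/3 ✓
(1,5)1 4/4 ✓
(1,6)1 1/1 ✓
(2,2)1 1/1 ✓
(2,4)2 0/2 ✗
(2,5)1 1/3 ✓
(3,0)1 0/2 ✗
(3,1)2 0/2 ✗
(3,2)1 2/3 ✓
(3,3)1 1/1 ✓
(3,5)2 0/2 ✗
(3,6)1 0/2 ✗
(4,0)2 0/1 ✗
(4,4)1 0/0 ✓
(4,6)2 1/2 ✓
(5,1)2 2/2 ✓
(5,2)2 1/2 ✓
(5,3)1 0/2 ✗
(5,6)2 2/2 ✓
(6,1)2 1/1 ✓
(6,3)2 0/1 ✗
(6,5)2 1/1 ✓
(6,6)2 2/2 ✓
Unsatisfied: (1,3), (2,4), (3,0), (3,1), (3,5), (3,6), (4,0), (5,3), (6,3) — 9 in total.

9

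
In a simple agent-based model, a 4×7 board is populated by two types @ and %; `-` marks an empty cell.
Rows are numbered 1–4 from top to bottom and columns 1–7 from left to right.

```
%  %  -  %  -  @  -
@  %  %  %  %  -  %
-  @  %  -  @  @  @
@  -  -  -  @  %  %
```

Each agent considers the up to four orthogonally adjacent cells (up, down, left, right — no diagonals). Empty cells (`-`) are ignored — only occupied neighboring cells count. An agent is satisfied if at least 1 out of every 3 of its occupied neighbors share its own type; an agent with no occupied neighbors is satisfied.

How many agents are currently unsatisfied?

3

(1,1)% 1/2 satisfied
(1,2)% 2/2 satisfied
(1,4)% 1/1 satisfied
(1,6)@ 0/0 satisfied
(2,1)@ 0/2 not
(2,2)% 2/4 satisfied
(2,3)% 3/3 satisfied
(2,4)% 3/3 satisfied
(2,5)% 1/2 satisfied
(2,7)% 0/1 not
(3,2)@ 0/2 not
(3,3)% 1/2 satisfied
(3,5)@ 2/3 satisfied
(3,6)@ 2/3 satisfied
(3,7)@ 1/3 satisfied
(4,1)@ 0/0 satisfied
(4,5)@ 1/2 satisfied
(4,6)% 1/3 satisfied
(4,7)% 1/2 satisfied
Unsatisfied: (2,1), (2,7), (3,2) — 3 in total.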